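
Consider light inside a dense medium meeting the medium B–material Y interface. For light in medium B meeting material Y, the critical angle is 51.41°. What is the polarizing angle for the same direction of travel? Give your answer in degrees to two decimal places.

θ_B ≈ 38.01°

sin θ_c = n₂/n₁, so n₂/n₁ = sin 51.41° = 0.7816.
Brewster: tan θ_B = n₂/n₁ = 0.7816.
θ_B = arctan(0.7816) = 38.01°.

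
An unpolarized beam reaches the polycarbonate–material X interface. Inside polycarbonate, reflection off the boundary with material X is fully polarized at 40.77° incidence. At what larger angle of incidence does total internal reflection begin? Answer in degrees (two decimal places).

θ_c ≈ 59.57°

From Brewster, n₂/n₁ = tan θ_B = tan 40.77° = 0.8623.
Then sin θ_c = n₂/n₁ = 0.8623, so θ_c = arcsin 0.8623 = 59.57°.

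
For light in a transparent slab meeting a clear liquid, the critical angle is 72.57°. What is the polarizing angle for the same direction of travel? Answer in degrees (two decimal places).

sin θ_c = n₂/n₁, so n₂/n₁ = sin 72.57° = 0.9541.
Brewster: tan θ_B = n₂/n₁ = 0.9541.
θ_B = arctan(0.9541) = 43.65°.

θ_B ≈ 43.65°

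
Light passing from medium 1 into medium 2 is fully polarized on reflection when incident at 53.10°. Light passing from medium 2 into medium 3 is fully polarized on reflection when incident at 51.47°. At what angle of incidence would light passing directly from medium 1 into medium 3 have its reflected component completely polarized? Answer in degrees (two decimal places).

Each Brewster angle gives a ratio: n₂/n₁ = tan 53.10° = 1.3319, n₃/n₂ = tan 51.47° = 1.2558.
Multiplying, n₃/n₁ = 1.3319 × 1.2558 = 1.6726, and θ_B(1→3) = arctan 1.6726 = 59.13°.

θ_B ≈ 59.13°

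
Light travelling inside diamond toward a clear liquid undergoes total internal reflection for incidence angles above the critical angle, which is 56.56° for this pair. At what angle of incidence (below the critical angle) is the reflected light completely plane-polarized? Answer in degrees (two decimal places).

θ_B ≈ 39.84°

At the critical angle sin θ_c = n₂/n₁, giving n₂/n₁ = sin 56.56° = 0.8345.
Then tan θ_B = n₂/n₁ = 0.8345, so θ_B = arctan 0.8345 = 39.84°.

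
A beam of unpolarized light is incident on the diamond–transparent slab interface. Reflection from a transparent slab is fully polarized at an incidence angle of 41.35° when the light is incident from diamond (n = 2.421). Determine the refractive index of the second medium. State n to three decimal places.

n ≈ 2.131

Brewster's law: tan θ_B = n₂/n₁ (light incident in diamond, refracted into a transparent slab).
n₂ = n₁ tan θ_B = 2.421 × tan 41.35° = 2.131.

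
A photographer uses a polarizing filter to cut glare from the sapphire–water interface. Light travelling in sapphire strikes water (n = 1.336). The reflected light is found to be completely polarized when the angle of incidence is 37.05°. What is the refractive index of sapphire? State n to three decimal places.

Brewster's law: tan θ_B = n₂/n₁ (light incident in sapphire, refracted into water).
n₁ = n₂ / tan θ_B = 1.336 / tan 37.05° = 1.770.

n ≈ 1.770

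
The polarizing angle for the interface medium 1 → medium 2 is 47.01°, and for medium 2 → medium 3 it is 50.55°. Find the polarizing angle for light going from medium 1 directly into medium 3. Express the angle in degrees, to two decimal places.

Each Brewster angle gives a ratio: n₂/n₁ = tan 47.01° = 1.0727, n₃/n₂ = tan 50.55° = 1.2153.
So n₃/n₁ = (n₂/n₁)(n₃/n₂) = 1.0727 × 1.2153 = 1.3037.
θ_B(1→3) = arctan(1.3037) = 52.51°.

θ_B ≈ 52.51°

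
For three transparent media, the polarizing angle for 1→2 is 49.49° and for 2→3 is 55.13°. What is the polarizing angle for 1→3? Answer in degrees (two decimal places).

θ_B ≈ 59.23°

tan θ_B(1→2) = n₂/n₁ = tan 49.49° = 1.1704.
tan θ_B(2→3) = n₃/n₂ = tan 55.13° = 1.4351.
So n₃/n₁ = (n₂/n₁)(n₃/n₂) = 1.1704 × 1.4351 = 1.6797.
θ_B(1→3) = arctan(1.6797) = 59.23°.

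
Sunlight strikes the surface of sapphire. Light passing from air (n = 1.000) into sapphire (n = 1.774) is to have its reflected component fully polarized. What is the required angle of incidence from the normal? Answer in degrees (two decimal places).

Here n₂/n₁ = 1.774/1.000 = 1.7740, and Brewster's law gives tan θ_B = n₂/n₁. Taking the arctangent, θ_B = 60.59°.

θ_B ≈ 60.59°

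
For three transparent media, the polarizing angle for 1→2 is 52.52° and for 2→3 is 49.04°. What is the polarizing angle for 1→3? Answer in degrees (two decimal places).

n₂/n₁ = tan 52.52° = 1.3042 and n₃/n₂ = tan 49.04° = 1.1520.
Multiplying, n₃/n₁ = 1.3042 × 1.1520 = 1.5024, and θ_B(1→3) = arctan 1.5024 = 56.35°.

θ_B ≈ 56.35°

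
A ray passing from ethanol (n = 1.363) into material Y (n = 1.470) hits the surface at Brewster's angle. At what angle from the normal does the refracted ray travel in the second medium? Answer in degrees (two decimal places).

First find Brewster's angle: tan θ_B = 1.470/1.363 = 1.0785, giving θ_B = 47.16°.
Since θ_B + θ_t = 90° at Brewster incidence, θ_t = 90° − 47.16° = 42.84°.

θ_t ≈ 42.84°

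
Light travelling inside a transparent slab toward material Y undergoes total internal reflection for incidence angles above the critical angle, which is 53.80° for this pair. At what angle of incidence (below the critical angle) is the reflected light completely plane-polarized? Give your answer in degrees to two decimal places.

θ_B ≈ 38.90°

At the critical angle sin θ_c = n₂/n₁, giving n₂/n₁ = sin 53.80° = 0.8070.
Then tan θ_B = n₂/n₁ = 0.8070, so θ_B = arctan 0.8070 = 38.90°.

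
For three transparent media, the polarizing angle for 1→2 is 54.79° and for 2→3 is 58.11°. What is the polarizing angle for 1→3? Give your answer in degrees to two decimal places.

Each Brewster angle gives a ratio: n₂/n₁ = tan 54.79° = 1.4171, n₃/n₂ = tan 58.11° = 1.6072.
Multiplying, n₃/n₁ = 1.4171 × 1.6072 = 2.2775, and θ_B(1→3) = arctan 2.2775 = 66.29°.

θ_B ≈ 66.29°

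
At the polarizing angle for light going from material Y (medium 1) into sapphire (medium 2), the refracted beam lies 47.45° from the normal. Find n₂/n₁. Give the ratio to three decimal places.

θ_B + θ_t = 90°, so θ_B = 90° − 47.45° = 42.55°.
tan θ_B = n₂/n₁, so n₂/n₁ = tan 42.55° = 0.918.

n₂/n₁ ≈ 0.918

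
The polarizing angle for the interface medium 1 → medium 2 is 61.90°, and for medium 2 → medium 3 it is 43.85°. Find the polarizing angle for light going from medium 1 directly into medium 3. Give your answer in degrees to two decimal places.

θ_B ≈ 60.93°

tan θ_B(1→2) = n₂/n₁ = tan 61.90° = 1.8728.
tan θ_B(2→3) = n₃/n₂ = tan 43.85° = 0.9606.
Multiplying, n₃/n₁ = 1.8728 × 0.9606 = 1.7991, and θ_B(1→3) = arctan 1.7991 = 60.93°.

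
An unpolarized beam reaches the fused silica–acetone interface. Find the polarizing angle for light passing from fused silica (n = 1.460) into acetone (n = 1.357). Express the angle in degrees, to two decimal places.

Here n₂/n₁ = 1.357/1.460 = 0.9295, and Brewster's law gives tan θ_B = n₂/n₁.
θ_B = arctan(0.9295) = 42.91°.

θ_B ≈ 42.91°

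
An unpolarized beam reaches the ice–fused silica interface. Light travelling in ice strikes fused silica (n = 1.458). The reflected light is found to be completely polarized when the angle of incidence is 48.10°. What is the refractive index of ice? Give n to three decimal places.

Brewster's law: tan θ_B = n₂/n₁ (light incident in ice, refracted into fused silica).
n₁ = n₂ / tan θ_B = 1.458 / tan 48.10° = 1.308.

n ≈ 1.308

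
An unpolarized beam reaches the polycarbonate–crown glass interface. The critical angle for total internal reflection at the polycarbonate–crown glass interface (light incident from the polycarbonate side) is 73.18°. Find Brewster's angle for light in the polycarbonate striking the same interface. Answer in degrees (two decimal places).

At the critical angle sin θ_c = n₂/n₁, giving n₂/n₁ = sin 73.18° = 0.9572.
Then tan θ_B = n₂/n₁ = 0.9572, so θ_B = arctan 0.9572 = 43.75°.

θ_B ≈ 43.75°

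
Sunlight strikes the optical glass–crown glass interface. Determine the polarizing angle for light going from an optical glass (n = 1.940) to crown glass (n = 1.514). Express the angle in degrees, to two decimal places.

θ_B ≈ 37.97°

Here n₂/n₁ = 1.514/1.940 = 0.7804, and Brewster's law gives tan θ_B = n₂/n₁. Taking the arctangent, θ_B = 37.97°.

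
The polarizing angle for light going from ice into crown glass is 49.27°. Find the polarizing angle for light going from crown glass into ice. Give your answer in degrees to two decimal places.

θ_B' ≈ 40.73°

tan θ_B' = n₁/n₂ = 1/tan θ_B, so θ_B' = 90° − θ_B.
θ_B' = 90° − 49.27° = 40.73°.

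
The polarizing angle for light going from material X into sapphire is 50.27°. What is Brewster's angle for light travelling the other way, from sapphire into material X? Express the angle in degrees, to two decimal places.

tan θ_B' = n₁/n₂ = 1/tan θ_B, so θ_B' = 90° − θ_B.
θ_B' = 90° − 50.27° = 39.73°.

θ_B' ≈ 39.73°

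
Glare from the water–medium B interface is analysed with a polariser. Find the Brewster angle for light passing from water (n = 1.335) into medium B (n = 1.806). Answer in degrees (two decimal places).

θ_B ≈ 53.53°

tan θ_B = n₂/n₁ = 1.806/1.335 = 1.3528. Taking the arctangent, θ_B = 53.53°.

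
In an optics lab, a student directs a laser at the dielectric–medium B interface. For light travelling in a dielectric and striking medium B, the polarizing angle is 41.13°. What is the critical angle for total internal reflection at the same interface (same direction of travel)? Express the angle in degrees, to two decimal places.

θ_c ≈ 60.84°

tan θ_B = n₂/n₁ = tan 41.13° = 0.8733.
Total internal reflection: sin θ_c = n₂/n₁ = 0.8733.
θ_c = arcsin(0.8733) = 60.84°.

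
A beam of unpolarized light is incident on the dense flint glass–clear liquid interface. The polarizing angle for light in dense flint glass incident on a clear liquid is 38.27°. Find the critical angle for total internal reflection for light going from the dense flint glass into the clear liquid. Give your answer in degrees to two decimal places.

tan θ_B = n₂/n₁ = tan 38.27° = 0.7889.
Total internal reflection: sin θ_c = n₂/n₁ = 0.7889.
θ_c = arcsin(0.7889) = 52.08°.

θ_c ≈ 52.08°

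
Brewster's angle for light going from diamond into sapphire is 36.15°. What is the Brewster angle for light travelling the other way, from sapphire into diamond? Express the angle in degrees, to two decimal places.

tan θ_B' = n₁/n₂ = 1/tan θ_B, so θ_B' = 90° − θ_B.
θ_B' = 90° − 36.15° = 53.85°.

θ_B' ≈ 53.85°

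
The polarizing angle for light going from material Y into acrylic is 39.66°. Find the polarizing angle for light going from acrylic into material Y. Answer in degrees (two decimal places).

tan θ_B' = n₁/n₂ = 1/tan θ_B, so θ_B' = 90° − θ_B.
θ_B' = 90° − 39.66° = 50.34°.

θ_B' ≈ 50.34°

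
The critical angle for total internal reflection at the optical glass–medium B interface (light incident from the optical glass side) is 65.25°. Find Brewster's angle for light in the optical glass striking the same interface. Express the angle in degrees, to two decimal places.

At the critical angle sin θ_c = n₂/n₁, giving n₂/n₁ = sin 65.25° = 0.9081.
Then tan θ_B = n₂/n₁ = 0.9081, so θ_B = arctan 0.9081 = 42.24°.

θ_B ≈ 42.24°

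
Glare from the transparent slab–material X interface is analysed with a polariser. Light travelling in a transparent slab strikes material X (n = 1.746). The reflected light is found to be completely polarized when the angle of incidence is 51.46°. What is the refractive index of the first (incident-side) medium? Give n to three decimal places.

n ≈ 1.391

Full polarization of the reflected beam means tan θ_B = n₂/n₁, where n₁ is the incident medium (a transparent slab).
n₁ = n₂ / tan θ_B = 1.746 / tan 51.46° = 1.391.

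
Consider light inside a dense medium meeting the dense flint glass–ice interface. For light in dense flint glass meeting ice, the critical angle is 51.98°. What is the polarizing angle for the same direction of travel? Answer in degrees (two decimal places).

θ_B ≈ 38.23°

At the critical angle sin θ_c = n₂/n₁, giving n₂/n₁ = sin 51.98° = 0.7878.
Then tan θ_B = n₂/n₁ = 0.7878, so θ_B = arctan 0.7878 = 38.23°.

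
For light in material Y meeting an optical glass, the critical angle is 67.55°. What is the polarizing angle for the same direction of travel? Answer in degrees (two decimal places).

θ_B ≈ 42.74°

At the critical angle sin θ_c = n₂/n₁, giving n₂/n₁ = sin 67.55° = 0.9242.
Then tan θ_B = n₂/n₁ = 0.9242, so θ_B = arctan 0.9242 = 42.74°.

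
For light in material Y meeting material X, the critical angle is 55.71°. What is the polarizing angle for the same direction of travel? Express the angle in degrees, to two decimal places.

n₂/n₁ = sin θ_c = sin 55.71° = 0.8262.
tan θ_B equals the same ratio, so θ_B = arctan(0.8262) = 39.56°.

θ_B ≈ 39.56°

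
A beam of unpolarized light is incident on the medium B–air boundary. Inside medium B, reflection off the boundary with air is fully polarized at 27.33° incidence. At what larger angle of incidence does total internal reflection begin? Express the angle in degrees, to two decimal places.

tan θ_B = n₂/n₁ = tan 27.33° = 0.5168.
Total internal reflection: sin θ_c = n₂/n₁ = 0.5168.
θ_c = arcsin(0.5168) = 31.12°.

θ_c ≈ 31.12°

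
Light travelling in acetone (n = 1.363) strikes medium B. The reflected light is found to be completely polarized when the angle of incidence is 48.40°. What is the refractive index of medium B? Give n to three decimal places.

Brewster's law: tan θ_B = n₂/n₁ (light incident in acetone, refracted into medium B).
n₂ = n₁ tan θ_B = 1.363 × tan 48.40° = 1.535.

n ≈ 1.535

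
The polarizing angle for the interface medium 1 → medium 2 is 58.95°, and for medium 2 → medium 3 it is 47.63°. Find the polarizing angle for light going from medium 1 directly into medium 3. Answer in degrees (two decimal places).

θ_B ≈ 61.23°

n₂/n₁ = tan 58.95° = 1.6610 and n₃/n₂ = tan 47.63° = 1.0963.
n₃/n₁ = 1.8209. Then tan θ_B(1→3) = n₃/n₁, so θ_B(1→3) = arctan(1.8209) = 61.23°.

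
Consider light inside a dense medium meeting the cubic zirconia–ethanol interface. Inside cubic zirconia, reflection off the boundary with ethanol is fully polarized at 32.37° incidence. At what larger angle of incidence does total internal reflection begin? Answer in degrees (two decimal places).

From Brewster, n₂/n₁ = tan θ_B = tan 32.37° = 0.6339.
Then sin θ_c = n₂/n₁ = 0.6339, so θ_c = arcsin 0.6339 = 39.34°.

θ_c ≈ 39.34°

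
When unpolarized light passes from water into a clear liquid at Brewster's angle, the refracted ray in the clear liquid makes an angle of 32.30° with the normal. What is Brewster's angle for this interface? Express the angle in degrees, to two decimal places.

θ_B ≈ 57.70°

Brewster's condition makes the reflected and refracted beams perpendicular: θ_B + θ_t = 90°.
So θ_B = 90° − θ_t = 90° − 32.30° = 57.70°.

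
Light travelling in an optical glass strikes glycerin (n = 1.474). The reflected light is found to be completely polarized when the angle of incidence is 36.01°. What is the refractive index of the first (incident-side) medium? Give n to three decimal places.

n ≈ 2.028

Full polarization of the reflected beam means tan θ_B = n₂/n₁, where n₁ is the incident medium (an optical glass).
n₁ = n₂ / tan θ_B = 1.474 / tan 36.01° = 2.028.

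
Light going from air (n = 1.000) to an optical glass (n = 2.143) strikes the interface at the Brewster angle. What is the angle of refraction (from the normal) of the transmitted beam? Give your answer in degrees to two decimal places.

First find Brewster's angle: tan θ_B = 2.143/1.000 = 2.1430, giving θ_B = 64.98°.
Since θ_B + θ_t = 90° at Brewster incidence, θ_t = 90° − 64.98° = 25.02°.

θ_t ≈ 25.02°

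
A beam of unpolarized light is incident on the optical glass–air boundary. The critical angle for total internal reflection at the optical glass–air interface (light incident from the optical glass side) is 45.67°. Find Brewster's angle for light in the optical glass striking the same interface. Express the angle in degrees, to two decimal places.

At the critical angle sin θ_c = n₂/n₁, giving n₂/n₁ = sin 45.67° = 0.7153.
Then tan θ_B = n₂/n₁ = 0.7153, so θ_B = arctan 0.7153 = 35.58°.

θ_B ≈ 35.58°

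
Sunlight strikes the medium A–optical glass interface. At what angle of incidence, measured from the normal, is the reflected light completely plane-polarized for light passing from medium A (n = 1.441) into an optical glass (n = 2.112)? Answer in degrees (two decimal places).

θ_B ≈ 55.69°

tan θ_B = n₂/n₁ = 2.112/1.441 = 1.4656. Taking the arctangent, θ_B = 55.69°.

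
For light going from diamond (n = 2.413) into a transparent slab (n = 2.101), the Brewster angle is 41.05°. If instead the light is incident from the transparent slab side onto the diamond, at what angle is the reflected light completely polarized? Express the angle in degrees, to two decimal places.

θ_B' ≈ 48.95°

The two Brewster angles are complementary: θ_B' = 90° − θ_B = 90° − 41.05° = 48.95°.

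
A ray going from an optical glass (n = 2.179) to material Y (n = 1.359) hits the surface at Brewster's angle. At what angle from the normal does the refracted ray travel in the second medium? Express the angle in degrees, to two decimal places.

θ_t ≈ 58.05°

tan θ_B = n₂/n₁ = 1.359/2.179 = 0.6237, so θ_B = 31.95°.
The refracted ray is perpendicular to the reflected ray, so θ_t = 90° − θ_B = 58.05°.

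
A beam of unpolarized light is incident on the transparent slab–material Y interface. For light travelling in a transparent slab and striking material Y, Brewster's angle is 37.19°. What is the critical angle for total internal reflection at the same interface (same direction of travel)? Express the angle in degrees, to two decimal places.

From Brewster, n₂/n₁ = tan θ_B = tan 37.19° = 0.7588.
Then sin θ_c = n₂/n₁ = 0.7588, so θ_c = arcsin 0.7588 = 49.36°.

θ_c ≈ 49.36°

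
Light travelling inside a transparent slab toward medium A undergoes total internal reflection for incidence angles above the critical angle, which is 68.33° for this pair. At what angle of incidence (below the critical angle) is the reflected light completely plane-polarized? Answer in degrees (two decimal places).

sin θ_c = n₂/n₁, so n₂/n₁ = sin 68.33° = 0.9293.
Brewster: tan θ_B = n₂/n₁ = 0.9293.
θ_B = arctan(0.9293) = 42.90°.

θ_B ≈ 42.90°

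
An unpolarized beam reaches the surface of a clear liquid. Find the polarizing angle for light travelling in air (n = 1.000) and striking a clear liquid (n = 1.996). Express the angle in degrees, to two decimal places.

θ_B ≈ 63.39°

tan θ_B = n₂/n₁ = 1.996/1.000 = 1.9960. Taking the arctangent, θ_B = 63.39°.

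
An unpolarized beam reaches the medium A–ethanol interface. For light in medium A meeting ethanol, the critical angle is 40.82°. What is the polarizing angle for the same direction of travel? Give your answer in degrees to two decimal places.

θ_B ≈ 33.17°

sin θ_c = n₂/n₁, so n₂/n₁ = sin 40.82° = 0.6537.
Brewster: tan θ_B = n₂/n₁ = 0.6537.
θ_B = arctan(0.6537) = 33.17°.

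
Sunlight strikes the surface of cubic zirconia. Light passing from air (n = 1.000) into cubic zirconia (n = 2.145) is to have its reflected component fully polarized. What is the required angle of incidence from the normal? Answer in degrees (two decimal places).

The reflected p-component vanishes when tan θ_B = n₂/n₁.
Here n₂/n₁ = 2.145/1.000 = 2.1450, and Brewster's law gives tan θ_B = n₂/n₁. Taking the arctangent, θ_B = 65.01°.

θ_B ≈ 65.01°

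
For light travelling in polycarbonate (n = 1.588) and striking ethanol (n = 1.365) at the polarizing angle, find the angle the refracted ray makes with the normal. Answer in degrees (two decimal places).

tan θ_B = n₂/n₁ = 1.365/1.588 = 0.8596, so θ_B = 40.68°.
At Brewster's angle the reflected and refracted rays are perpendicular, so θ_t = 90° − θ_B = 90° − 40.68° = 49.32°.

θ_t ≈ 49.32°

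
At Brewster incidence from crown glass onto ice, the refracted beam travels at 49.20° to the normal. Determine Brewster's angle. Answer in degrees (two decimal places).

Brewster's condition makes the reflected and refracted beams perpendicular: θ_B + θ_t = 90°.
θ_B = 90° − 49.20° = 40.80°.

θ_B ≈ 40.80°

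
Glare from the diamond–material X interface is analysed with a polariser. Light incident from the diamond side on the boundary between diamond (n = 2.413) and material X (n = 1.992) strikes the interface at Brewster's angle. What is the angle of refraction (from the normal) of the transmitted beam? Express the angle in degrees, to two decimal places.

θ_t ≈ 50.46°

First find Brewster's angle: tan θ_B = 1.992/2.413 = 0.8255, giving θ_B = 39.54°.
The refracted ray is perpendicular to the reflected ray, so θ_t = 90° − θ_B = 50.46°.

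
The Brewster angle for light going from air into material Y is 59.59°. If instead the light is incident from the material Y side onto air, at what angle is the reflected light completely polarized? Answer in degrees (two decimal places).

Reversing the direction swaps n₁ and n₂, so tan θ_B' = 1/tan θ_B and θ_B' = 90° − θ_B.
Hence θ_B' = 90° − 59.59° = 30.41°.

θ_B' ≈ 30.41°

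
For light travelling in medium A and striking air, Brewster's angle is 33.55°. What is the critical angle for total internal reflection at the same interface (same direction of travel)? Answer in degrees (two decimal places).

From Brewster, n₂/n₁ = tan θ_B = tan 33.55° = 0.6631.
Then sin θ_c = n₂/n₁ = 0.6631, so θ_c = arcsin 0.6631 = 41.54°.

θ_c ≈ 41.54°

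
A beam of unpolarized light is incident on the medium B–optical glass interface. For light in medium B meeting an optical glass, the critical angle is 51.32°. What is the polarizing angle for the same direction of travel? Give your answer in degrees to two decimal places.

θ_B ≈ 37.98°

At the critical angle sin θ_c = n₂/n₁, giving n₂/n₁ = sin 51.32° = 0.7806.
Then tan θ_B = n₂/n₁ = 0.7806, so θ_B = arctan 0.7806 = 37.98°.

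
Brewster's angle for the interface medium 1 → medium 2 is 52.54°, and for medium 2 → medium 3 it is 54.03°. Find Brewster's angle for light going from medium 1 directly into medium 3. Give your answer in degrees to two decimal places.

n₂/n₁ = tan 52.54° = 1.3051 and n₃/n₂ = tan 54.03° = 1.3779.
So n₃/n₁ = (n₂/n₁)(n₃/n₂) = 1.3051 × 1.3779 = 1.7983.
θ_B(1→3) = arctan(1.7983) = 60.92°.

θ_B ≈ 60.92°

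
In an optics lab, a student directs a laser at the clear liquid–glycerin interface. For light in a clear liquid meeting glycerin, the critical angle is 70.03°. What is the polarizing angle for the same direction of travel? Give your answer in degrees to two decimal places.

sin θ_c = n₂/n₁, so n₂/n₁ = sin 70.03° = 0.9399.
Brewster: tan θ_B = n₂/n₁ = 0.9399.
θ_B = arctan(0.9399) = 43.22°.

θ_B ≈ 43.22°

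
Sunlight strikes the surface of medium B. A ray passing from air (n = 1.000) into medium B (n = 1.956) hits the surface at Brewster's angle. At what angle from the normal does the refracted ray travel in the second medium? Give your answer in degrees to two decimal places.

θ_t ≈ 27.08°

θ_B = arctan(n₂/n₁) = arctan(1.956/1.000) = 62.92°.
The refracted ray is perpendicular to the reflected ray, so θ_t = 90° − θ_B = 27.08°.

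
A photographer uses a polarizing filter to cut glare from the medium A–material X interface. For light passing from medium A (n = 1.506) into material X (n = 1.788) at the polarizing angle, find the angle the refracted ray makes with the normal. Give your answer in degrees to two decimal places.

tan θ_B = n₂/n₁ = 1.788/1.506 = 1.1873, so θ_B = 49.89°.
At Brewster's angle the reflected and refracted rays are perpendicular, so θ_t = 90° − θ_B = 90° − 49.89° = 40.11°.

θ_t ≈ 40.11°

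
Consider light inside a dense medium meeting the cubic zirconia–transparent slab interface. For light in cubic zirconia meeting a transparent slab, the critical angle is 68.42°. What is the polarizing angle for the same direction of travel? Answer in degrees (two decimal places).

At the critical angle sin θ_c = n₂/n₁, giving n₂/n₁ = sin 68.42° = 0.9299.
Then tan θ_B = n₂/n₁ = 0.9299, so θ_B = arctan 0.9299 = 42.92°.

θ_B ≈ 42.92°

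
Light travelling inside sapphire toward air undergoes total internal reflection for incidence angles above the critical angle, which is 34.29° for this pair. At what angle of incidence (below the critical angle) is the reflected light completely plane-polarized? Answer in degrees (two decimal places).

At the critical angle sin θ_c = n₂/n₁, giving n₂/n₁ = sin 34.29° = 0.5634.
Then tan θ_B = n₂/n₁ = 0.5634, so θ_B = arctan 0.5634 = 29.40°.

θ_B ≈ 29.40°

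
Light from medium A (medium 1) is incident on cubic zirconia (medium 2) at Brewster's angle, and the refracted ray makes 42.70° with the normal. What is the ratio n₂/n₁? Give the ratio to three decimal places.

n₂/n₁ ≈ 1.084

At Brewster incidence θ_B = 90° − θ_t = 90° − 42.70° = 47.30°.
Then n₂/n₁ = tan θ_B = tan 47.30° = 1.084.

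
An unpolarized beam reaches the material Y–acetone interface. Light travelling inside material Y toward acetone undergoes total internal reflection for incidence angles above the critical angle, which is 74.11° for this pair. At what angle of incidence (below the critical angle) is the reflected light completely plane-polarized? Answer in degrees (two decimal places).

θ_B ≈ 43.88°

n₂/n₁ = sin θ_c = sin 74.11° = 0.9618.
tan θ_B equals the same ratio, so θ_B = arctan(0.9618) = 43.88°.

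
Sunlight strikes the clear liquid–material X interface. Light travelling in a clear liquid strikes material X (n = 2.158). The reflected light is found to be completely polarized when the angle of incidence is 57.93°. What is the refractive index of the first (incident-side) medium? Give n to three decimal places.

n ≈ 1.352

At the polarizing angle, tan θ_B = n₂/n₁ with n₁ on the incident side (a clear liquid) and n₂ on the transmitted side (material X).
n₁ = n₂ / tan θ_B = 2.158 / tan 57.93° = 1.352.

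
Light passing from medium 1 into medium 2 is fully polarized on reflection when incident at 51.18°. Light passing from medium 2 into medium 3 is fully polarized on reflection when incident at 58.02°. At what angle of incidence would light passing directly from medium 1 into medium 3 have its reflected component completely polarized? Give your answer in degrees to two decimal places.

Each Brewster angle gives a ratio: n₂/n₁ = tan 51.18° = 1.2429, n₃/n₂ = tan 58.02° = 1.6016.
n₃/n₁ = 1.9905. Then tan θ_B(1→3) = n₃/n₁, so θ_B(1→3) = arctan(1.9905) = 63.33°.

θ_B ≈ 63.33°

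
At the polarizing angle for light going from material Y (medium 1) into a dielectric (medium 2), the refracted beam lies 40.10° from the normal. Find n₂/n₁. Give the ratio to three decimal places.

n₂/n₁ ≈ 1.188

At Brewster incidence θ_B = 90° − θ_t = 90° − 40.10° = 49.90°.
tan θ_B = n₂/n₁, so n₂/n₁ = tan 49.90° = 1.188.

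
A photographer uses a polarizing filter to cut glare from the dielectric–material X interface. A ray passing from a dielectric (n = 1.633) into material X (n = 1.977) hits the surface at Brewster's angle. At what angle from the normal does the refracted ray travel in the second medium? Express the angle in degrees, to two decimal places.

θ_t ≈ 39.56°

First find Brewster's angle: tan θ_B = 1.977/1.633 = 1.2107, giving θ_B = 50.44°.
The refracted ray is perpendicular to the reflected ray, so θ_t = 90° − θ_B = 39.56°.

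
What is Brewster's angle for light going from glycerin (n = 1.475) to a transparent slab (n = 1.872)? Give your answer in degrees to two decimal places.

θ_B ≈ 51.76°

At Brewster's angle the reflected and refracted rays are perpendicular, which with Snell's law gives tan θ_B = n₂/n₁.
Here n₂/n₁ = 1.872/1.475 = 1.2692, and Brewster's law gives tan θ_B = n₂/n₁.
θ_B = arctan(1.2692) = 51.76°.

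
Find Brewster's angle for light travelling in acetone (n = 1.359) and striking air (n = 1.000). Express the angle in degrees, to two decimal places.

Here n₂/n₁ = 1.000/1.359 = 0.7358, and Brewster's law gives tan θ_B = n₂/n₁. Taking the arctangent, θ_B = 36.35°.

θ_B ≈ 36.35°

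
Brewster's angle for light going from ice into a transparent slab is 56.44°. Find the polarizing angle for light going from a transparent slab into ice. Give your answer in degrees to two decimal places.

θ_B' ≈ 33.56°

tan θ_B' = n₁/n₂ = 1/tan θ_B, so θ_B' = 90° − θ_B.
θ_B' = 90° − 56.44° = 33.56°.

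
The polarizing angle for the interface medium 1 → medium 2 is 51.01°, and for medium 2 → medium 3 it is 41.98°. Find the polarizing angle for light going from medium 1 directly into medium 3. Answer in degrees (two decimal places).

n₂/n₁ = tan 51.01° = 1.2353 and n₃/n₂ = tan 41.98° = 0.8998.
So n₃/n₁ = (n₂/n₁)(n₃/n₂) = 1.2353 × 0.8998 = 1.1115.
θ_B(1→3) = arctan(1.1115) = 48.02°.

θ_B ≈ 48.02°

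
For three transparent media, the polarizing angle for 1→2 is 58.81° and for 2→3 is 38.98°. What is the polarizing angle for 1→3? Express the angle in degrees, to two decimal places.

n₂/n₁ = tan 58.81° = 1.6518 and n₃/n₂ = tan 38.98° = 0.8092.
So n₃/n₁ = (n₂/n₁)(n₃/n₂) = 1.6518 × 0.8092 = 1.3367.
θ_B(1→3) = arctan(1.3367) = 53.20°.

θ_B ≈ 53.20°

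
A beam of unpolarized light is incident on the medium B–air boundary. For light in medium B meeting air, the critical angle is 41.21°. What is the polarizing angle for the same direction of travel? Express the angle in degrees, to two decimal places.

θ_B ≈ 33.38°

sin θ_c = n₂/n₁, so n₂/n₁ = sin 41.21° = 0.6588.
Brewster: tan θ_B = n₂/n₁ = 0.6588.
θ_B = arctan(0.6588) = 33.38°.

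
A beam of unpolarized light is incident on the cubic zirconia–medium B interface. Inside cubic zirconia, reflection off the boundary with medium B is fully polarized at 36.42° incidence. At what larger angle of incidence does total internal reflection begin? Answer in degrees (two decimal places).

From Brewster, n₂/n₁ = tan θ_B = tan 36.42° = 0.7378.
Then sin θ_c = n₂/n₁ = 0.7378, so θ_c = arcsin 0.7378 = 47.54°.

θ_c ≈ 47.54°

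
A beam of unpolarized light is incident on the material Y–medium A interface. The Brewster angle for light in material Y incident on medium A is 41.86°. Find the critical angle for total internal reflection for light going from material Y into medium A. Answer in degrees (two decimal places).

n₂/n₁ = tan 41.86° = 0.8960; the critical angle satisfies sin θ_c = n₂/n₁.
θ_c = arcsin(0.8960) = 63.64°.

θ_c ≈ 63.64°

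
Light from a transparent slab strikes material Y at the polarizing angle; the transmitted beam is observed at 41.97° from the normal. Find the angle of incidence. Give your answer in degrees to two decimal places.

θ_B ≈ 48.03°

At Brewster's angle the reflected and refracted rays are perpendicular, so θ_B + θ_t = 90°.
θ_B = 90° − 41.97° = 48.03°.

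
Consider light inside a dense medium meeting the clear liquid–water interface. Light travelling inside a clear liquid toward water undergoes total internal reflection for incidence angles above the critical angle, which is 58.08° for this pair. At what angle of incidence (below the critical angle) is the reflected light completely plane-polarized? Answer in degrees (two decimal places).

At the critical angle sin θ_c = n₂/n₁, giving n₂/n₁ = sin 58.08° = 0.8488.
Then tan θ_B = n₂/n₁ = 0.8488, so θ_B = arctan 0.8488 = 40.32°.

θ_B ≈ 40.32°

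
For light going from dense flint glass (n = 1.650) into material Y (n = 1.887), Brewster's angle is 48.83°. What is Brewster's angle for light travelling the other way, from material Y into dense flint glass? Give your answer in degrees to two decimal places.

θ_B' ≈ 41.17°

The two Brewster angles are complementary: θ_B' = 90° − θ_B = 90° − 48.83° = 41.17°.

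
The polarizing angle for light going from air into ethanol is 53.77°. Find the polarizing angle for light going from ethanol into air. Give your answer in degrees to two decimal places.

θ_B' ≈ 36.23°

Reversing the direction swaps n₁ and n₂, so tan θ_B' = 1/tan θ_B and θ_B' = 90° − θ_B.
Hence θ_B' = 90° − 53.77° = 36.23°.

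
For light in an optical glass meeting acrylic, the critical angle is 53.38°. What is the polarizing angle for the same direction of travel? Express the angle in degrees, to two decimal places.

sin θ_c = n₂/n₁, so n₂/n₁ = sin 53.38° = 0.8026.
Brewster: tan θ_B = n₂/n₁ = 0.8026.
θ_B = arctan(0.8026) = 38.75°.

θ_B ≈ 38.75°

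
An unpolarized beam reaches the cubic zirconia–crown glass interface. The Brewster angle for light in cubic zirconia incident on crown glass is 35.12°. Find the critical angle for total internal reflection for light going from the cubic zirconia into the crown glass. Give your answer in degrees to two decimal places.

From Brewster, n₂/n₁ = tan θ_B = tan 35.12° = 0.7033.
Then sin θ_c = n₂/n₁ = 0.7033, so θ_c = arcsin 0.7033 = 44.70°.

θ_c ≈ 44.70°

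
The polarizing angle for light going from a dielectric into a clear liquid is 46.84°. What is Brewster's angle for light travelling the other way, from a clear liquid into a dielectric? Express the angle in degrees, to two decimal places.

Reversing the direction swaps n₁ and n₂, so tan θ_B' = 1/tan θ_B and θ_B' = 90° − θ_B.
Hence θ_B' = 90° − 46.84° = 43.16°.

θ_B' ≈ 43.16°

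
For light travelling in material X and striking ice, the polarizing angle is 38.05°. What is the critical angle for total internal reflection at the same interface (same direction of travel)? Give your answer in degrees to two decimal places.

From Brewster, n₂/n₁ = tan θ_B = tan 38.05° = 0.7827.
Then sin θ_c = n₂/n₁ = 0.7827, so θ_c = arcsin 0.7827 = 51.51°.

θ_c ≈ 51.51°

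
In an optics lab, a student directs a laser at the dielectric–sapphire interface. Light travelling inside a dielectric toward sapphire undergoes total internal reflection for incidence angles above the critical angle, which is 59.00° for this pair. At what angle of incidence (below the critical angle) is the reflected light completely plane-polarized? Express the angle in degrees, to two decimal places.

n₂/n₁ = sin θ_c = sin 59.00° = 0.8572.
tan θ_B equals the same ratio, so θ_B = arctan(0.8572) = 40.60°.

θ_B ≈ 40.60°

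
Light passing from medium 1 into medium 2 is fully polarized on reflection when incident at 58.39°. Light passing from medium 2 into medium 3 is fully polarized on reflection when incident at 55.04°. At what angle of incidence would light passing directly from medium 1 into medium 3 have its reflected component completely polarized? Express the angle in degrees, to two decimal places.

θ_B ≈ 66.72°

n₂/n₁ = tan 58.39° = 1.6248 and n₃/n₂ = tan 55.04° = 1.4303.
So n₃/n₁ = (n₂/n₁)(n₃/n₂) = 1.6248 × 1.4303 = 2.3240.
θ_B(1→3) = arctan(2.3240) = 66.72°.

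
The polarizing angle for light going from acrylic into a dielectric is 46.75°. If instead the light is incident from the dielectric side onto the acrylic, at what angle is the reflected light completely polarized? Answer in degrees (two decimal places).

Reversing the direction swaps n₁ and n₂, so tan θ_B' = 1/tan θ_B and θ_B' = 90° − θ_B.
Hence θ_B' = 90° − 46.75° = 43.25°.

θ_B' ≈ 43.25°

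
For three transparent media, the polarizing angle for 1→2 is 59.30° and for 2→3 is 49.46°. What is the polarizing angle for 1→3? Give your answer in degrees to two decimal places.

Each Brewster angle gives a ratio: n₂/n₁ = tan 59.30° = 1.6842, n₃/n₂ = tan 49.46° = 1.1692.
n₃/n₁ = 1.9692. Then tan θ_B(1→3) = n₃/n₁, so θ_B(1→3) = arctan(1.9692) = 63.08°.

θ_B ≈ 63.08°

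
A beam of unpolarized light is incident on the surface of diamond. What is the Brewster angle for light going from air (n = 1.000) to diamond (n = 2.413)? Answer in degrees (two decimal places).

θ_B ≈ 67.49°

tan θ_B = n₂/n₁ = 2.413/1.000 = 2.4130. Taking the arctangent, θ_B = 67.49°.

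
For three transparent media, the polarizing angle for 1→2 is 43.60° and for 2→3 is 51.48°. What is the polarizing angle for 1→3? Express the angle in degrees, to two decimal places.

θ_B ≈ 50.11°

tan θ_B(1→2) = n₂/n₁ = tan 43.60° = 0.9523.
tan θ_B(2→3) = n₃/n₂ = tan 51.48° = 1.2563.
Multiplying, n₃/n₁ = 0.9523 × 1.2563 = 1.1963, and θ_B(1→3) = arctan 1.1963 = 50.11°.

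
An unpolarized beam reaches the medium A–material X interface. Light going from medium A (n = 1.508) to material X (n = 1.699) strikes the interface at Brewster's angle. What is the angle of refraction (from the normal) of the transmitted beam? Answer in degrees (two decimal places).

tan θ_B = n₂/n₁ = 1.699/1.508 = 1.1267, so θ_B = 48.41°.
Since θ_B + θ_t = 90° at Brewster incidence, θ_t = 90° − 48.41° = 41.59°.

θ_t ≈ 41.59°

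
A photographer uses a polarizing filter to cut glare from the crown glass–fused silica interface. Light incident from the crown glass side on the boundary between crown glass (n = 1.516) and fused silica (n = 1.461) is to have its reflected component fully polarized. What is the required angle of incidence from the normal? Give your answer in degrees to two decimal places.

θ_B ≈ 43.94°

The reflected p-component vanishes when tan θ_B = n₂/n₁.
Brewster's condition: tan θ_B = n₂/n₁ = 1.461/1.516 = 0.9637.
θ_B = arctan(0.9637) = 43.94°.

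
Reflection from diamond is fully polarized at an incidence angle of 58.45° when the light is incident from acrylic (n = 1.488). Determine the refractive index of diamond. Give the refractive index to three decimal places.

n ≈ 2.423

At Brewster's angle, tan θ_B = n₂/n₁ with n₁ on the incident side (acrylic) and n₂ on the transmitted side (diamond).
n₂ = n₁ tan θ_B = 1.488 × tan 58.45° = 2.423.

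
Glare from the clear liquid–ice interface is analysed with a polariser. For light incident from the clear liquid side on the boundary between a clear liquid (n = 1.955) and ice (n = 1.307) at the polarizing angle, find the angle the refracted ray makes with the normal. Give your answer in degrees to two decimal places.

θ_t ≈ 56.24°

First find Brewster's angle: tan θ_B = 1.307/1.955 = 0.6685, giving θ_B = 33.76°.
Since θ_B + θ_t = 90° at Brewster incidence, θ_t = 90° − 33.76° = 56.24°.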